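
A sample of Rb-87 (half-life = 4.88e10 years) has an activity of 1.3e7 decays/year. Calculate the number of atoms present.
N = A/λ = 9.152e17 atoms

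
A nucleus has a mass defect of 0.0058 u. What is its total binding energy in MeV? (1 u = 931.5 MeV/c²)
B.E. = Δm × 931.5 = 5.403 MeV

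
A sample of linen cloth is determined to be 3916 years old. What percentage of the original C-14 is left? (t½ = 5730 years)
N/N₀ = (1/2)^(t/t½) = 0.6227 = 62.3%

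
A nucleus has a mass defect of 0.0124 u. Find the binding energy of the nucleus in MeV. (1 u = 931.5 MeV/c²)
B.E. = Δm × 931.5 = 11.55 MeV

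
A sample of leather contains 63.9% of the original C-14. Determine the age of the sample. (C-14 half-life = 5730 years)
Age = t½ × log₂(1/ratio) = 3702 years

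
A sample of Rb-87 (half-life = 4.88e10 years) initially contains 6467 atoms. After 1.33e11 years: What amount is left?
N = N₀(1/2)^(t/t½) = 977.9 atoms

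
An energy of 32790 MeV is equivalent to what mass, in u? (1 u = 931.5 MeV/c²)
m = E/c² = 35.2 u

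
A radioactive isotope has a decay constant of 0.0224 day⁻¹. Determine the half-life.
t½ = ln(2)/λ = 30.94 days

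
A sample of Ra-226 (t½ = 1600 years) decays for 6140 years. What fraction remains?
N/N₀ = (1/2)^(t/t½) = 0.06995 = 7%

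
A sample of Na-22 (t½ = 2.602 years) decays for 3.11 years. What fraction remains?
N/N₀ = (1/2)^(t/t½) = 0.4367 = 43.7%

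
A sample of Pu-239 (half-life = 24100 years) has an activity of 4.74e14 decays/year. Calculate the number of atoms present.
N = A/λ = 1.648e19 atoms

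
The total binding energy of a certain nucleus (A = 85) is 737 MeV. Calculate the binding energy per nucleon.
B.E./A = 737/85 = 8.671 MeV/nucleon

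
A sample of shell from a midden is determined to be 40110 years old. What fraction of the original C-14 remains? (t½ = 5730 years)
N/N₀ = (1/2)^(t/t½) = 0.007812 = 0.781%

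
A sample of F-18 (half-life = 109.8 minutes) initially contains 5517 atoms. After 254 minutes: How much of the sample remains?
N = N₀(1/2)^(t/t½) = 1110 atoms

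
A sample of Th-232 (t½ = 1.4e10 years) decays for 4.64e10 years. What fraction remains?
N/N₀ = (1/2)^(t/t½) = 0.1005 = 10.1%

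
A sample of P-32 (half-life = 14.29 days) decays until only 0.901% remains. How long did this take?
t = t½ × log₂(N₀/N) = 97.09 days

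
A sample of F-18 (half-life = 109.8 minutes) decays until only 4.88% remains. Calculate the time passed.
t = t½ × log₂(N₀/N) = 478.4 minutes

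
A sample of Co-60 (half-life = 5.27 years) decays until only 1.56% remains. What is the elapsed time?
t = t½ × log₂(N₀/N) = 31.63 years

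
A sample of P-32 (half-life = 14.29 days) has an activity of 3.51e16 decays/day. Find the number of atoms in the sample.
N = A/λ = 7.236e17 atoms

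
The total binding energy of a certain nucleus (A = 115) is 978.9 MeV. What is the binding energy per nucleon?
B.E./A = 978.9/115 = 8.512 MeV/nucleon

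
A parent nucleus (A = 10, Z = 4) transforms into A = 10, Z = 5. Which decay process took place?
ΔA = 0, ΔZ = +1 ⇒ beta-minus decay (β⁻)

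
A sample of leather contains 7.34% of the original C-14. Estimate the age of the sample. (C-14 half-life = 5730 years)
Age = t½ × log₂(1/ratio) = 21590 years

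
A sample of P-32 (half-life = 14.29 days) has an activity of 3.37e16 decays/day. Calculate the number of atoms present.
N = A/λ = 6.948e17 atoms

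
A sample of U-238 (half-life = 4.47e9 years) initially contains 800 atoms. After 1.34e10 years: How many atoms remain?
N = N₀(1/2)^(t/t½) = 100.2 atoms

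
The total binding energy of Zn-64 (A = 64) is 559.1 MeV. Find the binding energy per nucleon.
B.E./A = 559.1/64 = 8.736 MeV/nucleon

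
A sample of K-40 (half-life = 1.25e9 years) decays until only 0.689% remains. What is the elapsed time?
t = t½ × log₂(N₀/N) = 8.977e9 years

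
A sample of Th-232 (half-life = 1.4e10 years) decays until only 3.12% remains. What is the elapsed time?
t = t½ × log₂(N₀/N) = 7.003e10 years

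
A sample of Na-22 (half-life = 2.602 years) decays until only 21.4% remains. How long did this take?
t = t½ × log₂(N₀/N) = 5.788 years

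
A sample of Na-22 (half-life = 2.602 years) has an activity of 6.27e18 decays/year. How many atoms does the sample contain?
N = A/λ = 2.354e19 atoms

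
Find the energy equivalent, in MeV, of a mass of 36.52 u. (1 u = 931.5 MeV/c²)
E = mc² = 34020 MeV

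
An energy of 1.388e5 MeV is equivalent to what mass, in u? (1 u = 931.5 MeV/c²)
m = E/c² = 149 u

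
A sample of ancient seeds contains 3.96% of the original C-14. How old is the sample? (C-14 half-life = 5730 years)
Age = t½ × log₂(1/ratio) = 26690 years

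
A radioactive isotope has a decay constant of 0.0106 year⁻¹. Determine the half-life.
t½ = ln(2)/λ = 65.39 years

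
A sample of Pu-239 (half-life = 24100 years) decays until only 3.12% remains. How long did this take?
t = t½ × log₂(N₀/N) = 1.206e5 years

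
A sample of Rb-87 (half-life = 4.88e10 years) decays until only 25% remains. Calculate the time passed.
t = t½ × log₂(N₀/N) = 9.76e10 years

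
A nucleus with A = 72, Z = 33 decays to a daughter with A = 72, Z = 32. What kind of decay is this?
ΔA = 0, ΔZ = -1 ⇒ beta-plus decay (β⁺) or electron capture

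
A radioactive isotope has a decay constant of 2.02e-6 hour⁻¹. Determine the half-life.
t½ = ln(2)/λ = 3.431e5 hours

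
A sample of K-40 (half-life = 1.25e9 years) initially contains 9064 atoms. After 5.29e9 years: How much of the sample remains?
N = N₀(1/2)^(t/t½) = 482.3 atoms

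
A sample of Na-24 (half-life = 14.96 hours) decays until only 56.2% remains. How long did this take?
t = t½ × log₂(N₀/N) = 12.44 hours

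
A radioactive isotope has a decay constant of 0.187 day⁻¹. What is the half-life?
t½ = ln(2)/λ = 3.707 days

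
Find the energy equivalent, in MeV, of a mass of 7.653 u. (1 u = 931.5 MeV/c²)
E = mc² = 7129 MeV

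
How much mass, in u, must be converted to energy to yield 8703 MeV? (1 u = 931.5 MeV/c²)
m = E/c² = 9.343 u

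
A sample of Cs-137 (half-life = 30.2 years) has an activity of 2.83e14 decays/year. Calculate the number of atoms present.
N = A/λ = 1.233e16 atoms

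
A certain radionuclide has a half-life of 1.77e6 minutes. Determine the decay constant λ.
λ = ln(2)/t½ = 3.916e-7 minute⁻¹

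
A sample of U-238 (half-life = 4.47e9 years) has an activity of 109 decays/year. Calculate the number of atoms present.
N = A/λ = 7.029e11 atoms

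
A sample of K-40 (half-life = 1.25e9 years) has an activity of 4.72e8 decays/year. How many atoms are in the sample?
N = A/λ = 8.512e17 atoms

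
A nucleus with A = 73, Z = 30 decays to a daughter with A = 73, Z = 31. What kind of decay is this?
ΔA = 0, ΔZ = +1 ⇒ beta-minus decay (β⁻)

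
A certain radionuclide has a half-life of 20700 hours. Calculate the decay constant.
λ = ln(2)/t½ = 3.349e-5 hour⁻¹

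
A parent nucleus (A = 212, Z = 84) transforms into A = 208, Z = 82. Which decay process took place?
ΔA = -4, ΔZ = -2 ⇒ alpha decay (α)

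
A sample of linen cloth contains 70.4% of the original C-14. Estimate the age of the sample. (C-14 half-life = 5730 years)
Age = t½ × log₂(1/ratio) = 2901 years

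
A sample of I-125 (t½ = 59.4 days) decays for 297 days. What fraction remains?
N/N₀ = (1/2)^(t/t½) = 0.03125 = 3.12%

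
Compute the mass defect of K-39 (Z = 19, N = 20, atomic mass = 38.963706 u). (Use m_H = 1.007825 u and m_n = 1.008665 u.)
Δm = Z·m_H + N·m_n − M = 0.3583 u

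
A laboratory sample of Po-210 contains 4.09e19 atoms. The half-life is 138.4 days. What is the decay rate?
A = λN = 2.048e17 decays/day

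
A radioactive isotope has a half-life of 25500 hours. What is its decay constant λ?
λ = ln(2)/t½ = 2.718e-5 hour⁻¹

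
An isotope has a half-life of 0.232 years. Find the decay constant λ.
λ = ln(2)/t½ = 2.988 year⁻¹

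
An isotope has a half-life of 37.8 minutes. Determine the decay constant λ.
λ = ln(2)/t½ = 0.01834 minute⁻¹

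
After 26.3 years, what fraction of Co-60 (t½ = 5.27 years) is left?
N/N₀ = (1/2)^(t/t½) = 0.03146 = 3.15%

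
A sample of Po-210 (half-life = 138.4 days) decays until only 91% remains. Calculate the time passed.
t = t½ × log₂(N₀/N) = 18.83 days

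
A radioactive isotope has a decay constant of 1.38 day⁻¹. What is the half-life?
t½ = ln(2)/λ = 0.5023 days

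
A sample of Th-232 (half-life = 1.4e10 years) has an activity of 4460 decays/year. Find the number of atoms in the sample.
N = A/λ = 9.008e13 atoms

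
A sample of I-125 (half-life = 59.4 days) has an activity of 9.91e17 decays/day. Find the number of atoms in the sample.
N = A/λ = 8.492e19 atoms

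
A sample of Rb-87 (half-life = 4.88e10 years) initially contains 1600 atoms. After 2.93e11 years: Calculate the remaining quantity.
N = N₀(1/2)^(t/t½) = 24.93 atoms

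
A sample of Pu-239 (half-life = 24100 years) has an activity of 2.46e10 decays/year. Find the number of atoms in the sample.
N = A/λ = 8.553e14 atoms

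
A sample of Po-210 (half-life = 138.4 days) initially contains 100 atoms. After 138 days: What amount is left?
N = N₀(1/2)^(t/t½) = 50.1 atoms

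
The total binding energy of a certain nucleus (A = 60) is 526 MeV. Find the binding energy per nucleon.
B.E./A = 526/60 = 8.767 MeV/nucleon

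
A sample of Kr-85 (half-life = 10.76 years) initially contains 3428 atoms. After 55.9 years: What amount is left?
N = N₀(1/2)^(t/t½) = 93.57 atoms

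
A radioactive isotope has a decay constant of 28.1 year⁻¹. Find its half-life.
t½ = ln(2)/λ = 0.02467 years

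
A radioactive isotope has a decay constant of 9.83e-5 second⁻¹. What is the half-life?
t½ = ln(2)/λ = 7051 seconds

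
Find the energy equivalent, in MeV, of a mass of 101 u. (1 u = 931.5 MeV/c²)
E = mc² = 94080 MeV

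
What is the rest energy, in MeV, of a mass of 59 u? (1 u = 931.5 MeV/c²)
E = mc² = 54960 MeV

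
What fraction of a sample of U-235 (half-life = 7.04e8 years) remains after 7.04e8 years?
N/N₀ = (1/2)^(t/t½) = 0.5 = 50%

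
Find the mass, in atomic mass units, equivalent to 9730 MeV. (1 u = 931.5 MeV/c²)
m = E/c² = 10.45 u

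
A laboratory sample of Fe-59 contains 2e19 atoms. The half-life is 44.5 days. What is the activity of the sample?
A = λN = 3.115e17 decays/day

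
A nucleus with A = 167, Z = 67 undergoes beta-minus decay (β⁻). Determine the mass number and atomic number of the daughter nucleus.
Daughter: A = 167, Z = 68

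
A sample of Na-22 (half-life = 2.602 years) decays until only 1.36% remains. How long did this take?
t = t½ × log₂(N₀/N) = 16.13 years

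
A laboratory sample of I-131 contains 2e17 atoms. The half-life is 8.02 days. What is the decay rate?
A = λN = 1.729e16 decays/day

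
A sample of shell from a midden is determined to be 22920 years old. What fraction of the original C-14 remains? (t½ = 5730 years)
N/N₀ = (1/2)^(t/t½) = 0.0625 = 6.25%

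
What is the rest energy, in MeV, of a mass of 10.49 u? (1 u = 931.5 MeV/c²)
E = mc² = 9771 MeV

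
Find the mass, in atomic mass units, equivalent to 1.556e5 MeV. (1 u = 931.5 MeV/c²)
m = E/c² = 167 u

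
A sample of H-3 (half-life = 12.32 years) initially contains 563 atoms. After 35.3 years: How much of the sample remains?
N = N₀(1/2)^(t/t½) = 77.26 atoms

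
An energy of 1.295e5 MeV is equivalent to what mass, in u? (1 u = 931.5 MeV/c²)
m = E/c² = 139 u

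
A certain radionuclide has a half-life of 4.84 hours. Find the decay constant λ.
λ = ln(2)/t½ = 0.1432 hour⁻¹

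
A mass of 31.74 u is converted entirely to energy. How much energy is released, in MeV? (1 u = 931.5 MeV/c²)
E = mc² = 29570 MeV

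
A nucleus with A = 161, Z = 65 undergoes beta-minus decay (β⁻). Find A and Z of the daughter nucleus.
Daughter: A = 161, Z = 66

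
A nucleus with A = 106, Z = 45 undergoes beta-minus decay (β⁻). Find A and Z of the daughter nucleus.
Daughter: A = 106, Z = 46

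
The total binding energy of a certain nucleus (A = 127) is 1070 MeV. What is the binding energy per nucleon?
B.E./A = 1070/127 = 8.425 MeV/nucleon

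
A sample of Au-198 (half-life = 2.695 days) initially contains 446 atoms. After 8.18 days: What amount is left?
N = N₀(1/2)^(t/t½) = 54.4 atoms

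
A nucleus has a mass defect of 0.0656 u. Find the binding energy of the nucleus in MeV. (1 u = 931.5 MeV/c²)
B.E. = Δm × 931.5 = 61.11 MeV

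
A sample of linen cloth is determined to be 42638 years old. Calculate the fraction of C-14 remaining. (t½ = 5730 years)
N/N₀ = (1/2)^(t/t½) = 0.005754 = 0.575%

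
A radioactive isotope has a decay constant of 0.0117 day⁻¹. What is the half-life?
t½ = ln(2)/λ = 59.24 days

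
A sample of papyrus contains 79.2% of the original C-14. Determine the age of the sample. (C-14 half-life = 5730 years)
Age = t½ × log₂(1/ratio) = 1928 years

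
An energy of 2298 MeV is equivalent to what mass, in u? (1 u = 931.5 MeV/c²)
m = E/c² = 2.467 u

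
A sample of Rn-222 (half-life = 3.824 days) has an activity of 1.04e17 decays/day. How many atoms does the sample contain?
N = A/λ = 5.738e17 atoms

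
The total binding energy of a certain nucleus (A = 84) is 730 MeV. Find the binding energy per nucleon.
B.E./A = 730/84 = 8.69 MeV/nucleon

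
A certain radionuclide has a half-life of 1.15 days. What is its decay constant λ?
λ = ln(2)/t½ = 0.6027 day⁻¹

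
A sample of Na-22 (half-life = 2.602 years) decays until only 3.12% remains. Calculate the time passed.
t = t½ × log₂(N₀/N) = 13.02 years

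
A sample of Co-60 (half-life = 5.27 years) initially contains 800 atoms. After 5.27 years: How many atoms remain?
N = N₀(1/2)^(t/t½) = 400 atoms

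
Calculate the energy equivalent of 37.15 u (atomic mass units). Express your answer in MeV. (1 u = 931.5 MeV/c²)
E = mc² = 34610 MeV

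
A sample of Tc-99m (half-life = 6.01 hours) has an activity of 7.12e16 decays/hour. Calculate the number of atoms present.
N = A/λ = 6.173e17 atoms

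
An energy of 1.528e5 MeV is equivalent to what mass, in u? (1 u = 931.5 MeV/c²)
m = E/c² = 164 u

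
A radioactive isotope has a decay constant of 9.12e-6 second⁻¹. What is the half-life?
t½ = ln(2)/λ = 76000 seconds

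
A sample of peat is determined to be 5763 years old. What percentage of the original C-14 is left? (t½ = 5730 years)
N/N₀ = (1/2)^(t/t½) = 0.498 = 49.8%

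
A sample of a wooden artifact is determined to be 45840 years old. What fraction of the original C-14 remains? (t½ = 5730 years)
N/N₀ = (1/2)^(t/t½) = 0.003906 = 0.391%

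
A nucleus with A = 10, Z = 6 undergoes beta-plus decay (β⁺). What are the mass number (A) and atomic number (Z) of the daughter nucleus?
Daughter: A = 10, Z = 5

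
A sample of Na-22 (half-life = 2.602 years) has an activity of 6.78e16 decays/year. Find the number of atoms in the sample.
N = A/λ = 2.545e17 atoms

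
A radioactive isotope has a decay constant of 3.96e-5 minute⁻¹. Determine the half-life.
t½ = ln(2)/λ = 17500 minutes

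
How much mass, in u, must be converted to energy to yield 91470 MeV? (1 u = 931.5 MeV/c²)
m = E/c² = 98.2 u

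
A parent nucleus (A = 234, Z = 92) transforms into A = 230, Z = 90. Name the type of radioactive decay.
ΔA = -4, ΔZ = -2 ⇒ alpha decay (α)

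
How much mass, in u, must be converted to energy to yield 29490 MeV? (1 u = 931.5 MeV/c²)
m = E/c² = 31.66 u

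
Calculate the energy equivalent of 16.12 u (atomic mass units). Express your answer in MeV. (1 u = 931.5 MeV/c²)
E = mc² = 15020 MeV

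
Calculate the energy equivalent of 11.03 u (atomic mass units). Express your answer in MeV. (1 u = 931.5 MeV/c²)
E = mc² = 10270 MeV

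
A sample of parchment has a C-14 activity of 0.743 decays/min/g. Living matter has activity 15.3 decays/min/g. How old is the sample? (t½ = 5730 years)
Age = t½ × log₂(A₀/A) = 25010 years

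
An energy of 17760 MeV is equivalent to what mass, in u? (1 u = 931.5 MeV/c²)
m = E/c² = 19.07 u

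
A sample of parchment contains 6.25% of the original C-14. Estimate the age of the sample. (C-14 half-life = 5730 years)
Age = t½ × log₂(1/ratio) = 22920 years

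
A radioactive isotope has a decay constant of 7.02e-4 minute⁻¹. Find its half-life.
t½ = ln(2)/λ = 987.4 minutes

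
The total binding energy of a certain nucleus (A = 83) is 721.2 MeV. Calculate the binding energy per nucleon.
B.E./A = 721.2/83 = 8.689 MeV/nucleon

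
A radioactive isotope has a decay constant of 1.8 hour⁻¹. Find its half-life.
t½ = ln(2)/λ = 0.3851 hours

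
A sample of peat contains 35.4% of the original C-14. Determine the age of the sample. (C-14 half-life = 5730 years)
Age = t½ × log₂(1/ratio) = 8585 years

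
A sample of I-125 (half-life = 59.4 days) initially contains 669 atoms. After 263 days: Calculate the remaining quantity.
N = N₀(1/2)^(t/t½) = 31.09 atoms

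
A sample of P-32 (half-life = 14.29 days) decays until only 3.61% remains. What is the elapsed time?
t = t½ × log₂(N₀/N) = 68.48 days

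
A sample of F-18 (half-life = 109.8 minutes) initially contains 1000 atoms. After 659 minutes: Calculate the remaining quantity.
N = N₀(1/2)^(t/t½) = 15.61 atoms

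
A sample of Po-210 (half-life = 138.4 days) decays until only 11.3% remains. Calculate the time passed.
t = t½ × log₂(N₀/N) = 435.4 days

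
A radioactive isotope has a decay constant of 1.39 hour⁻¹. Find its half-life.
t½ = ln(2)/λ = 0.4987 hours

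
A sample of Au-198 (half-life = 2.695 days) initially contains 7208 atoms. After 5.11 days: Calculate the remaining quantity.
N = N₀(1/2)^(t/t½) = 1937 atoms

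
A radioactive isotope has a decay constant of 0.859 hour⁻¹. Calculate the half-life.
t½ = ln(2)/λ = 0.8069 hours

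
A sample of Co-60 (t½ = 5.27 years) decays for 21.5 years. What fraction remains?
N/N₀ = (1/2)^(t/t½) = 0.05914 = 5.91%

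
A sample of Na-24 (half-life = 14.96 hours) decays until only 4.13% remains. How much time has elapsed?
t = t½ × log₂(N₀/N) = 68.78 hours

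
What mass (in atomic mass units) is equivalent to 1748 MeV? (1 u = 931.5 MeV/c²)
m = E/c² = 1.877 u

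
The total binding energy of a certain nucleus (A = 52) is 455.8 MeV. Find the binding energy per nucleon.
B.E./A = 455.8/52 = 8.765 MeV/nucleon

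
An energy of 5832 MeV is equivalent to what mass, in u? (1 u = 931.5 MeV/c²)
m = E/c² = 6.261 u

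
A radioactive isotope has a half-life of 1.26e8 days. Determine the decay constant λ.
λ = ln(2)/t½ = 5.501e-9 day⁻¹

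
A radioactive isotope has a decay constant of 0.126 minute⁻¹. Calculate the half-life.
t½ = ln(2)/λ = 5.501 minutes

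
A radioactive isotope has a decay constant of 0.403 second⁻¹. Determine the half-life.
t½ = ln(2)/λ = 1.72 seconds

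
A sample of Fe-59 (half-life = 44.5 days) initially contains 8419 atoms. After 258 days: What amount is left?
N = N₀(1/2)^(t/t½) = 151.3 atoms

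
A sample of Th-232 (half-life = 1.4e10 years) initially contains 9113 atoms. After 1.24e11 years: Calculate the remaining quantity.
N = N₀(1/2)^(t/t½) = 19.65 atoms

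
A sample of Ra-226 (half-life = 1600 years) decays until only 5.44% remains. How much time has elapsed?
t = t½ × log₂(N₀/N) = 6720 years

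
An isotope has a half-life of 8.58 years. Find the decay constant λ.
λ = ln(2)/t½ = 0.08079 year⁻¹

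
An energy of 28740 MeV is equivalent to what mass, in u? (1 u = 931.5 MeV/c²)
m = E/c² = 30.85 u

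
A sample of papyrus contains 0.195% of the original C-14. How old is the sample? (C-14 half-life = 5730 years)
Age = t½ × log₂(1/ratio) = 51580 years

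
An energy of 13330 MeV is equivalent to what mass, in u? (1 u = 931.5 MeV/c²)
m = E/c² = 14.31 u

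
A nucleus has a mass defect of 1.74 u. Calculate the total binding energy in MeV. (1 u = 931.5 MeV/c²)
B.E. = Δm × 931.5 = 1621 MeV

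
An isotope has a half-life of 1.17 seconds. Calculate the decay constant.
λ = ln(2)/t½ = 0.5924 second⁻¹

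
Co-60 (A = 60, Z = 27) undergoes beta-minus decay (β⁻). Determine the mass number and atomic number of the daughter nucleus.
Daughter: A = 60, Z = 28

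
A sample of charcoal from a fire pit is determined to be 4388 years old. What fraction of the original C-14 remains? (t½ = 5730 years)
N/N₀ = (1/2)^(t/t½) = 0.5881 = 58.8%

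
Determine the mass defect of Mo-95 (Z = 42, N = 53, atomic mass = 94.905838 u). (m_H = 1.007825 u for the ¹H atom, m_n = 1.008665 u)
Δm = Z·m_H + N·m_n − M = 0.8821 u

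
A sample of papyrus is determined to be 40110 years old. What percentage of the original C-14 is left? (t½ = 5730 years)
N/N₀ = (1/2)^(t/t½) = 0.007812 = 0.781%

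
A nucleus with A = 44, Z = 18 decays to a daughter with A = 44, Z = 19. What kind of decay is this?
ΔA = 0, ΔZ = +1 ⇒ beta-minus decay (β⁻)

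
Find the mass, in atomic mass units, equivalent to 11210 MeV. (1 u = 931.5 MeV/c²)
m = E/c² = 12.03 u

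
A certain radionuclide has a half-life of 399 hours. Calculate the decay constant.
λ = ln(2)/t½ = 0.001737 hour⁻¹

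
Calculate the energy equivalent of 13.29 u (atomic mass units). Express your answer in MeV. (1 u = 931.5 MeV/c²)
E = mc² = 12380 MeV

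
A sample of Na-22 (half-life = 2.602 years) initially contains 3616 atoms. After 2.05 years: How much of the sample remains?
N = N₀(1/2)^(t/t½) = 2094 atoms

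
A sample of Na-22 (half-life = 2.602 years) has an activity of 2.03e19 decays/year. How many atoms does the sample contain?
N = A/λ = 7.62e19 atoms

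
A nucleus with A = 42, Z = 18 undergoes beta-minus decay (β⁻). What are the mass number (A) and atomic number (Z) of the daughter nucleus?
Daughter: A = 42, Z = 19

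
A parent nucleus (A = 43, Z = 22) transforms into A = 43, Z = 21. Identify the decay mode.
ΔA = 0, ΔZ = -1 ⇒ beta-plus decay (β⁺) or electron capture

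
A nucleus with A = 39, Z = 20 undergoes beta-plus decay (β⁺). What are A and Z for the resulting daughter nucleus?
Daughter: A = 39, Z = 19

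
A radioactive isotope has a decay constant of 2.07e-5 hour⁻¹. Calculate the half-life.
t½ = ln(2)/λ = 33490 hours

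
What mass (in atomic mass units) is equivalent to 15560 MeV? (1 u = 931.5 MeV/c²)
m = E/c² = 16.7 u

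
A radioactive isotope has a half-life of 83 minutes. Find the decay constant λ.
λ = ln(2)/t½ = 0.008351 minute⁻¹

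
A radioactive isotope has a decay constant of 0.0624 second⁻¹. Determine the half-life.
t½ = ln(2)/λ = 11.11 seconds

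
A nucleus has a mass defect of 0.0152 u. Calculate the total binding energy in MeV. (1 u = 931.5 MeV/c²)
B.E. = Δm × 931.5 = 14.16 MeV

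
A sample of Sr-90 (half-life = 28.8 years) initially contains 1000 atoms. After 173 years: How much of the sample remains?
N = N₀(1/2)^(t/t½) = 15.55 atoms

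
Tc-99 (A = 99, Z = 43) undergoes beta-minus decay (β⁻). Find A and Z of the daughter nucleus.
Daughter: A = 99, Z = 44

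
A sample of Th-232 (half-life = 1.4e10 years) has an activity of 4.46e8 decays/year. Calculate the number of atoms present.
N = A/λ = 9.008e18 atoms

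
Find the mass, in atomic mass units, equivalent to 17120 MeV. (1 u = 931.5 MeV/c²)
m = E/c² = 18.38 u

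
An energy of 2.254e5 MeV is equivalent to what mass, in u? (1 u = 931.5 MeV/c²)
m = E/c² = 242 u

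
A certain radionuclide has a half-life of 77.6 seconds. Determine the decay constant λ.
λ = ln(2)/t½ = 0.008932 second⁻¹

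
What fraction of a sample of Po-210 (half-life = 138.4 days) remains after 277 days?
N/N₀ = (1/2)^(t/t½) = 0.2497 = 25%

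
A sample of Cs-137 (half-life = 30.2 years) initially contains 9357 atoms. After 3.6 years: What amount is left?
N = N₀(1/2)^(t/t½) = 8615 atoms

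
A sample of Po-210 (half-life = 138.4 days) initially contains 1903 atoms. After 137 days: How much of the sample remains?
N = N₀(1/2)^(t/t½) = 958.2 atoms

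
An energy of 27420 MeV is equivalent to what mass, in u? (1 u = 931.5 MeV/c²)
m = E/c² = 29.44 u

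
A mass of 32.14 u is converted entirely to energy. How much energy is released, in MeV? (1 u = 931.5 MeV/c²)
E = mc² = 29940 MeV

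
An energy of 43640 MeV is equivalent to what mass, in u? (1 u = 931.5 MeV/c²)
m = E/c² = 46.85 u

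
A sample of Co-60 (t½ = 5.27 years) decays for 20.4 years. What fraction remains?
N/N₀ = (1/2)^(t/t½) = 0.06835 = 6.83%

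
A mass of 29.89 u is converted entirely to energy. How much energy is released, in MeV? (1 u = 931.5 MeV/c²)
E = mc² = 27840 MeV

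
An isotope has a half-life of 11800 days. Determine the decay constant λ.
λ = ln(2)/t½ = 5.874e-5 day⁻¹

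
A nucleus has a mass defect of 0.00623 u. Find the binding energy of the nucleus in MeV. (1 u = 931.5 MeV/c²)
B.E. = Δm × 931.5 = 5.803 MeV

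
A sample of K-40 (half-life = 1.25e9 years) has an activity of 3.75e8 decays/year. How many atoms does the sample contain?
N = A/λ = 6.763e17 atoms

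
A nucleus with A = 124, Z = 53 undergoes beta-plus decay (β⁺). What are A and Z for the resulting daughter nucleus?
Daughter: A = 124, Z = 52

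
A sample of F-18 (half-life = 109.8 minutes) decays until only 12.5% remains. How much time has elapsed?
t = t½ × log₂(N₀/N) = 329.4 minutes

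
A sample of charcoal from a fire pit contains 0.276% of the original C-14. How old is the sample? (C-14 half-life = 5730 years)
Age = t½ × log₂(1/ratio) = 48710 years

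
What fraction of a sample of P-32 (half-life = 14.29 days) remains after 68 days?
N/N₀ = (1/2)^(t/t½) = 0.03694 = 3.69%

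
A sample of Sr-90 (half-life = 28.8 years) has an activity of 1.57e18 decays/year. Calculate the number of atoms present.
N = A/λ = 6.523e19 atoms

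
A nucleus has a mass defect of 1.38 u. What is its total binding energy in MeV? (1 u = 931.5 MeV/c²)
B.E. = Δm × 931.5 = 1285 MeV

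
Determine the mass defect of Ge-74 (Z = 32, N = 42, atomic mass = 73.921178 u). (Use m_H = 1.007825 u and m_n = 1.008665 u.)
Δm = Z·m_H + N·m_n − M = 0.6932 u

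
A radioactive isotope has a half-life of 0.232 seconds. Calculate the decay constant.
λ = ln(2)/t½ = 2.988 second⁻¹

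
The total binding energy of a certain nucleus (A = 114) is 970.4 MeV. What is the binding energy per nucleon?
B.E./A = 970.4/114 = 8.512 MeV/nucleon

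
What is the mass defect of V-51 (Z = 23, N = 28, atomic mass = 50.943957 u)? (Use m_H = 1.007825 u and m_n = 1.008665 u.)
Δm = Z·m_H + N·m_n − M = 0.4786 u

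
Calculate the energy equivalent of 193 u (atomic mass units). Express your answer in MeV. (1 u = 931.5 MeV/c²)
E = mc² = 1.798e5 MeV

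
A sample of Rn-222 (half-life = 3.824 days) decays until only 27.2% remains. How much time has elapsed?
t = t½ × log₂(N₀/N) = 7.183 days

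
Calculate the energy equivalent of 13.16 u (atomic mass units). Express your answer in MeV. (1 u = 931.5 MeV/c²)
E = mc² = 12260 MeV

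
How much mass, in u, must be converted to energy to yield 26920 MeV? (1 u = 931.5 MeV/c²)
m = E/c² = 28.9 u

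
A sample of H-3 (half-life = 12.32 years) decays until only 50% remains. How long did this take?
t = t½ × log₂(N₀/N) = 12.32 years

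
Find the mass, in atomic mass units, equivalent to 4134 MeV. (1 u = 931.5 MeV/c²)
m = E/c² = 4.438 u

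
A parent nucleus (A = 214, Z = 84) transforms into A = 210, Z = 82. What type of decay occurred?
ΔA = -4, ΔZ = -2 ⇒ alpha decay (α)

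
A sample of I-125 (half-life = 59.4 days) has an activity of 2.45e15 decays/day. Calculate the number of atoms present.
N = A/λ = 2.1e17 atoms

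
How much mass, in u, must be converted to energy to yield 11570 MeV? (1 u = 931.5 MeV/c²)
m = E/c² = 12.42 u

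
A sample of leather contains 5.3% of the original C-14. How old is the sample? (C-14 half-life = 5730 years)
Age = t½ × log₂(1/ratio) = 24280 years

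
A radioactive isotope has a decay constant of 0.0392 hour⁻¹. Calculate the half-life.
t½ = ln(2)/λ = 17.68 hours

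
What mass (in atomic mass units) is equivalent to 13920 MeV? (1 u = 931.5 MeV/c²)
m = E/c² = 14.94 u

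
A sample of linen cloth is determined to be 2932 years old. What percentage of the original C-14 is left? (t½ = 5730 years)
N/N₀ = (1/2)^(t/t½) = 0.7014 = 70.1%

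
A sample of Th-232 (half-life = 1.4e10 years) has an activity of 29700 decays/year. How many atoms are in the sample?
N = A/λ = 5.999e14 atoms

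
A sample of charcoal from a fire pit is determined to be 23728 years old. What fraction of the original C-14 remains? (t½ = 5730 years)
N/N₀ = (1/2)^(t/t½) = 0.05668 = 5.67%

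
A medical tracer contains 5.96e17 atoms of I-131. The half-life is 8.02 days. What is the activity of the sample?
A = λN = 5.151e16 decays/day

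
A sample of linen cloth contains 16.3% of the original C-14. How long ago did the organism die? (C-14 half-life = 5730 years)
Age = t½ × log₂(1/ratio) = 15000 years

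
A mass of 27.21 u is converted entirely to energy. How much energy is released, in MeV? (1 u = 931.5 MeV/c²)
E = mc² = 25350 MeV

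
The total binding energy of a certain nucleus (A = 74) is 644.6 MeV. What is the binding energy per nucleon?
B.E./A = 644.6/74 = 8.711 MeV/nucleon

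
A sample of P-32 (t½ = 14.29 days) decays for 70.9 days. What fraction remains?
N/N₀ = (1/2)^(t/t½) = 0.03209 = 3.21%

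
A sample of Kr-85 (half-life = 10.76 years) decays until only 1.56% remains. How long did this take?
t = t½ × log₂(N₀/N) = 64.58 years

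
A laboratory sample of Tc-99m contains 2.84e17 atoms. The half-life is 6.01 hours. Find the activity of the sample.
A = λN = 3.275e16 decays/hour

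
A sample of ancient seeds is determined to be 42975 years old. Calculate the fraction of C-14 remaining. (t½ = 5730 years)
N/N₀ = (1/2)^(t/t½) = 0.005524 = 0.552%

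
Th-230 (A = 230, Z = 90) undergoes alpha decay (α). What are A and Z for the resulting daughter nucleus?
Daughter: A = 226, Z = 88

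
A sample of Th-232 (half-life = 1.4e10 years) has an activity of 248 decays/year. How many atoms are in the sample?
N = A/λ = 5.009e12 atoms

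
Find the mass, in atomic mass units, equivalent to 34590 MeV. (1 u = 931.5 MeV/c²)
m = E/c² = 37.13 u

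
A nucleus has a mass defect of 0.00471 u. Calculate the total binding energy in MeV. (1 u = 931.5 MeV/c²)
B.E. = Δm × 931.5 = 4.387 MeV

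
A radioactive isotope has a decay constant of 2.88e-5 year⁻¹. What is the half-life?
t½ = ln(2)/λ = 24070 years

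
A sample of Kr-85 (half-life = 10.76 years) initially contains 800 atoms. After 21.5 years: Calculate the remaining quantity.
N = N₀(1/2)^(t/t½) = 200.3 atoms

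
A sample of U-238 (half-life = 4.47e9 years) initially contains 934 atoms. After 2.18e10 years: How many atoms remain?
N = N₀(1/2)^(t/t½) = 31.79 atoms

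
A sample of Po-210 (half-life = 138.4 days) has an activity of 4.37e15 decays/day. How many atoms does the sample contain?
N = A/λ = 8.726e17 atoms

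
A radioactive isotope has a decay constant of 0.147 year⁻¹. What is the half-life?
t½ = ln(2)/λ = 4.715 years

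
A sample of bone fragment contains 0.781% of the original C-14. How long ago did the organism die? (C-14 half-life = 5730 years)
Age = t½ × log₂(1/ratio) = 40110 years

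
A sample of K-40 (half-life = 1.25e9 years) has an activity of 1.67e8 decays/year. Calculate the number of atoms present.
N = A/λ = 3.012e17 atoms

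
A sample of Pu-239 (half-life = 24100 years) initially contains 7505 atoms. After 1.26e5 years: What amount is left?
N = N₀(1/2)^(t/t½) = 200.2 atoms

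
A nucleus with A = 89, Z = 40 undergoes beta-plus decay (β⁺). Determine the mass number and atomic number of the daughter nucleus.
Daughter: A = 89, Z = 39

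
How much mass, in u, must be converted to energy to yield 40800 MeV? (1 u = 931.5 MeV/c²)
m = E/c² = 43.8 u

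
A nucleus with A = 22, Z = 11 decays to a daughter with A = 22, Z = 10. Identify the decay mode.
ΔA = 0, ΔZ = -1 ⇒ beta-plus decay (β⁺) or electron capture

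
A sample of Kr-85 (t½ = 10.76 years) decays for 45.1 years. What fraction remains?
N/N₀ = (1/2)^(t/t½) = 0.05473 = 5.47%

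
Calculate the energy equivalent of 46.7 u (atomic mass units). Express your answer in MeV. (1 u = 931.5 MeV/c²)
E = mc² = 43500 MeV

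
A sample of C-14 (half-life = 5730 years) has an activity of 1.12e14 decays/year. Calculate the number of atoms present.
N = A/λ = 9.259e17 atoms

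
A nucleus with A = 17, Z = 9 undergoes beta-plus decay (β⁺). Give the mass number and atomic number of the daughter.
Daughter: A = 17, Z = 8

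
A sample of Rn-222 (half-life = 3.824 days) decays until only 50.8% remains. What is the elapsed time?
t = t½ × log₂(N₀/N) = 3.736 days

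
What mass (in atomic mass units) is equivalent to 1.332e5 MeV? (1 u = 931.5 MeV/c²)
m = E/c² = 143 u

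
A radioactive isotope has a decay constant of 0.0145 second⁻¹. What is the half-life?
t½ = ln(2)/λ = 47.8 seconds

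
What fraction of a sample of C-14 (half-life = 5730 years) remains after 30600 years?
N/N₀ = (1/2)^(t/t½) = 0.02468 = 2.47%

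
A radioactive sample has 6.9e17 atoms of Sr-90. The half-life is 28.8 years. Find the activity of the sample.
A = λN = 1.661e16 decays/year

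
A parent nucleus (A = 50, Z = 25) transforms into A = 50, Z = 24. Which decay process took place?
ΔA = 0, ΔZ = -1 ⇒ beta-plus decay (β⁺) or electron capture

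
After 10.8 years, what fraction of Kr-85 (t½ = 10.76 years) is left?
N/N₀ = (1/2)^(t/t½) = 0.4987 = 49.9%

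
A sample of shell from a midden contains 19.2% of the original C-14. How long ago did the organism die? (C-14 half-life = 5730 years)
Age = t½ × log₂(1/ratio) = 13640 years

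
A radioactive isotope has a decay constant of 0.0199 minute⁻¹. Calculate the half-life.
t½ = ln(2)/λ = 34.83 minutes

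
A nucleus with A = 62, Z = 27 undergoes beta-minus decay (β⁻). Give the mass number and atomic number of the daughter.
Daughter: A = 62, Z = 28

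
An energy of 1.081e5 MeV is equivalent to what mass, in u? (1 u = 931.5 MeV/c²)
m = E/c² = 116 u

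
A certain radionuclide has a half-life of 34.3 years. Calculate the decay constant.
λ = ln(2)/t½ = 0.02021 year⁻¹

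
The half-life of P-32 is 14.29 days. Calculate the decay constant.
λ = ln(2)/t½ = 0.04851 day⁻¹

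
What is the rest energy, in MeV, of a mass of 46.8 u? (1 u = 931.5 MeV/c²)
E = mc² = 43590 MeV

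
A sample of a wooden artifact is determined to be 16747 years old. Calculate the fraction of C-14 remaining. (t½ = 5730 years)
N/N₀ = (1/2)^(t/t½) = 0.1319 = 13.2%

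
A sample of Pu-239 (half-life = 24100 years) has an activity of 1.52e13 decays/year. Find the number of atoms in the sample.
N = A/λ = 5.285e17 atoms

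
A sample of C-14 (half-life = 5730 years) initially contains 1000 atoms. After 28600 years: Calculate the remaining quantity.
N = N₀(1/2)^(t/t½) = 31.44 atoms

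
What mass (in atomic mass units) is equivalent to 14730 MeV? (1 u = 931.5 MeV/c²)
m = E/c² = 15.81 u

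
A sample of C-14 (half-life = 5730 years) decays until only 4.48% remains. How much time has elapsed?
t = t½ × log₂(N₀/N) = 25670 years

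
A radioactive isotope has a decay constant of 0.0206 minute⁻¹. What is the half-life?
t½ = ln(2)/λ = 33.65 minutes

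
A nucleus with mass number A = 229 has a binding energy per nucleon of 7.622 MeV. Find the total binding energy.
B.E. = 7.622 × 229 = 1745 MeV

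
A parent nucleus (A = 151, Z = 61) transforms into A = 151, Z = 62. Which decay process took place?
ΔA = 0, ΔZ = +1 ⇒ beta-minus decay (β⁻)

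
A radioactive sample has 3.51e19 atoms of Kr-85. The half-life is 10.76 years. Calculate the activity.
A = λN = 2.261e18 decays/year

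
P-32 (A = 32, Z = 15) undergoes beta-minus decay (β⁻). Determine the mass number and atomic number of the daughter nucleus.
Daughter: A = 32, Z = 16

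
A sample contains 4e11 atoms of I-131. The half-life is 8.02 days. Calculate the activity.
A = λN = 3.457e10 decays/day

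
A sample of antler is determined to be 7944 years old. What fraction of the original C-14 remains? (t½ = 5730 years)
N/N₀ = (1/2)^(t/t½) = 0.3825 = 38.3%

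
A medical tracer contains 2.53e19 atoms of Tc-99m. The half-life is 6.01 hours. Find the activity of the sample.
A = λN = 2.918e18 decays/hour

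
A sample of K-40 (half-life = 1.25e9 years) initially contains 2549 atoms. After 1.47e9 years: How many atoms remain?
N = N₀(1/2)^(t/t½) = 1128 atoms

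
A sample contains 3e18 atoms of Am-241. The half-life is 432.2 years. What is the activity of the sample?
A = λN = 4.811e15 decays/year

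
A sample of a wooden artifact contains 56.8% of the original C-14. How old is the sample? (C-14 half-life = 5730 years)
Age = t½ × log₂(1/ratio) = 4676 years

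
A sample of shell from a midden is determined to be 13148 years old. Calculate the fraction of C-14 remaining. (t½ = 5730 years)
N/N₀ = (1/2)^(t/t½) = 0.2038 = 20.4%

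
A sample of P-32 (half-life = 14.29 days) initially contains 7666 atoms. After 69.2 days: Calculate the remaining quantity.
N = N₀(1/2)^(t/t½) = 267.2 atoms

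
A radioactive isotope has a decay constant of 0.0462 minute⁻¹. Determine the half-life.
t½ = ln(2)/λ = 15 minutes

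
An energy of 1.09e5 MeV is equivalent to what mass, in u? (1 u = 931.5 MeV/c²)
m = E/c² = 117 u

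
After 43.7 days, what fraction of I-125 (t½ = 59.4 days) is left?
N/N₀ = (1/2)^(t/t½) = 0.6005 = 60.1%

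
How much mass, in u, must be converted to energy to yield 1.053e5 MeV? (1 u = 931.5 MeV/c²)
m = E/c² = 113 u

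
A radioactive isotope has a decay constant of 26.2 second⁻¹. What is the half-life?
t½ = ln(2)/λ = 0.02646 seconds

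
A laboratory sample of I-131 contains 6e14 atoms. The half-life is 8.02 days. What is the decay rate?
A = λN = 5.186e13 decays/day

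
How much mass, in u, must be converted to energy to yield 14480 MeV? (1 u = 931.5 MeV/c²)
m = E/c² = 15.54 u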